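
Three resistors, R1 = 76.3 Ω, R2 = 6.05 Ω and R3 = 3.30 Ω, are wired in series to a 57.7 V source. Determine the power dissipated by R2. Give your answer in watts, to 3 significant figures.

2.75 W

The current is common to all series resistors; compute it, then apply P = I²R for the target.
R_total = 76.3 + 6.05 + 3.30 = 85.65 Ω
I = V / R_total = 57.7 / 85.65 = 0.6737 A
P_R2 = I² × R2 = (0.6737)² × 6.05 = 2.746 W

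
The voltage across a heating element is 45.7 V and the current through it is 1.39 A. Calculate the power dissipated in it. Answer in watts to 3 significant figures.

V and I are known directly — P = V I, no intermediate step needed.
P = 45.7 V × 1.390 A = 63.52 W

63.5 W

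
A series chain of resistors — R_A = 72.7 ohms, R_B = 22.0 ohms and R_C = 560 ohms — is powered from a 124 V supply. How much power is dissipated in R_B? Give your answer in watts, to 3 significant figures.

Since the resistors are in series they all carry the loop current I = V/R_total; the power in any one is I²R.
R_total = 72.7 + 22.0 + 560 = 654.7 Ω
I = V / R_total = 124 / 654.7 = 0.1894 A
P_R_B = I² × R_B = (0.1894)² × 22.0 = 0.7892 W

0.789 W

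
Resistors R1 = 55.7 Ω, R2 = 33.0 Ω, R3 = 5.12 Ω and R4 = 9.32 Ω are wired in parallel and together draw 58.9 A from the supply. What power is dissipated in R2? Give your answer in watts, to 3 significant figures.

We need the common branch voltage; get it from I_total × R_eq, then P = V²/R for the branch.
1/R_eq = 1/55.7 + 1/33.0 + 1/5.12 + 1/9.32 ⇒ R_eq = 2.850 Ω
V = I_total × R_eq = 58.90 × 2.850 = 167.9 V
P_R2 = V² / R2 = (167.9)² / 33.0 = 854.0 W

854 W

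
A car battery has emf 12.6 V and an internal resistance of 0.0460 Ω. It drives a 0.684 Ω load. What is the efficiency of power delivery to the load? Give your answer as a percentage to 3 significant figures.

93.7 %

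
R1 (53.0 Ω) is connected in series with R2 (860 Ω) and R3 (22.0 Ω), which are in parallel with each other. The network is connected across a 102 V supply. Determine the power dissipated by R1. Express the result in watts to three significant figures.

Collapse R2‖R3 to a single equivalent, reducing the network to two series elements.
R_p = (860×22.0)/(860+22.0) = 21.45 Ω
R_total = 53.0 + 21.45 = 74.45 Ω
I = V / R_total = 102 / 74.45 = 1.370 A
The full supply current passes through R1: P = I²R.
P_R1 = (1.370)² × 53.0 = 99.48 W

99.5 W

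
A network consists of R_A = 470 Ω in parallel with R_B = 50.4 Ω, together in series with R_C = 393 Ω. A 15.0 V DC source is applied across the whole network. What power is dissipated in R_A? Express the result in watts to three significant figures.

0.00516 W

First find R_p for the parallel pair, then treat R_p + R_C as a series loop.
R_p = (470×50.4)/(470+50.4) = 45.52 Ω
R_total = R_p + 393 = 45.52 + 393 = 438.5 Ω
I = V / R_total = 15.0 / 438.5 = 0.03421 A
Voltage across the parallel pair: V_p = I × R_p = 0.03421 × 45.52 = 1.557 V
R_A has V_p across it, so P = V_p²/R_A.
P_R_A = (1.557)² / 470 = 0.005158 W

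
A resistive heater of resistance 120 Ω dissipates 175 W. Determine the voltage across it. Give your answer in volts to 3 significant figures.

Inverting the appropriate power form: V = √(P R).
V = √(175 × 120) = 144.9 V

145 V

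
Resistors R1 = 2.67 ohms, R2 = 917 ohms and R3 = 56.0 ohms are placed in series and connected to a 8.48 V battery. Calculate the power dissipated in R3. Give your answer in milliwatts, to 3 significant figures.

4.23 mW

Series elements share the same current, so find I first, then use P = I²R.
R_total = 2.67 + 917 + 56.0 = 975.7 Ω
I = V / R_total = 8.48 / 975.7 = 0.008691 A
P_R3 = I² × R3 = (0.008691)² × 56.0 = 0.004230 W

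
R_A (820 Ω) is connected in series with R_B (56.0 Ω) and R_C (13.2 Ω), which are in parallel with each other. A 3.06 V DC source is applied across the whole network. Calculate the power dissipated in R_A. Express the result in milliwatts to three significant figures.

11.1 mW

Replace R_B and R_C with their parallel equivalent so the circuit becomes R_A in series with R_p.
R_p = (56.0×13.2)/(56.0+13.2) = 10.68 Ω
R_total = 820 + 10.68 = 830.7 Ω
I = V / R_total = 3.06 / 830.7 = 0.003684 A
R_A is in the main series path, so its power is I²R_A.
P_R_A = (0.003684)² × 820 = 0.01113 W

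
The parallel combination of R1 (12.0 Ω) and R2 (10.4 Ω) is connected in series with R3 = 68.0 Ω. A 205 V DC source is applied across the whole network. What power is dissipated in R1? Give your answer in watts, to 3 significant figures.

Combine R1 and R2 into their parallel equivalent first, reducing the network to two series resistors.
R_p = (12.0×10.4)/(12.0+10.4) = 5.571 Ω
R_total = R_p + 68.0 = 5.571 + 68.0 = 73.57 Ω
I = V / R_total = 205 / 73.57 = 2.786 A
Voltage across the parallel pair: V_p = I × R_p = 2.786 × 5.571 = 15.52 V
R1 has V_p across it, so P = V_p²/R1.
P_R1 = (15.52)² / 12.0 = 20.08 W

20.1 W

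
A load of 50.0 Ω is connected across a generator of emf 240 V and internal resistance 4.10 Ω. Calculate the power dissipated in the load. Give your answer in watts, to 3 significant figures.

984 W

The internal resistance and the load are in series, so the same I flows through both; get I from ε/(r+R), then I²R for the load.
I = ε / (r + R) = 240 / (4.10 + 50.0) = 4.436 A
P_load = I² R = (4.436)² × 50.0 = 984.0 W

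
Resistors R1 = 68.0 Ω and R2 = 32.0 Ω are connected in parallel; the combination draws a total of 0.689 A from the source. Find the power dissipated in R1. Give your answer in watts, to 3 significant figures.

3.31 W

We need the common branch voltage; get it from I_total × R_eq, then P = V²/R for the branch.
1/R_eq = 1/68.0 + 1/32.0 ⇒ R_eq = 21.76 Ω
V = I_total × R_eq = 0.6890 × 21.76 = 14.99 V
P_R1 = V² / R1 = (14.99)² / 68.0 = 3.306 W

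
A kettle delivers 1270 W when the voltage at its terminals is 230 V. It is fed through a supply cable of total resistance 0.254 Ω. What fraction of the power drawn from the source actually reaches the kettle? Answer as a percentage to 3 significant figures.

I = P / V = 1270 / 230 = 5.522 A through the supply cable.
P_line = I² R_line = (5.522)² × 0.254 = 7.744 W
P_source = P_load + P_line = 1270 + 7.744 = 1278 W
η = P_load / P_source = 1270 / 1278 = 0.9939

99.4 %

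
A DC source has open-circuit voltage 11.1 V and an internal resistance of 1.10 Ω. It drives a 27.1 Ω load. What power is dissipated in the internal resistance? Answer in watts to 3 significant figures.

0.170 W

r is in series with the load, so it carries the full circuit current — the loss in it is I²r.
I = ε / (r + R) = 11.1 / (1.10 + 27.1) = 0.3936 A
P_int = I² r = (0.3936)² × 1.10 = 0.1704 W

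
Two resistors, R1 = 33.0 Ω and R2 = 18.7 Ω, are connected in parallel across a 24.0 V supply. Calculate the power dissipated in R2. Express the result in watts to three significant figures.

30.8 W

Every branch has 24.0 V across it, so for R2 the power is simply V²/R.
P_R2 = V² / R2 = (24.0)² / 18.7 Ω = 30.80 W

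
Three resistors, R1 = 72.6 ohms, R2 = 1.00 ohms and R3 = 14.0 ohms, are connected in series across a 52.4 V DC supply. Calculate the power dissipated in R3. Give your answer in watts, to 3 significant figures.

5.01 W

The current is common to all series resistors; compute it, then apply P = I²R for the target.
R_total = 72.6 + 1.00 + 14.0 = 87.60 Ω
I = V / R_total = 52.4 / 87.60 = 0.5982 A
P_R3 = I² × R3 = (0.5982)² × 14.0 = 5.009 W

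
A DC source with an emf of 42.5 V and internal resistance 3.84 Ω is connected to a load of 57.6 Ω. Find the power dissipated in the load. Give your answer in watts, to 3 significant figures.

27.6 W

The internal resistance and the load are in series, so the same I flows through both; get I from ε/(r+R), then I²R for the load.
I = ε / (r + R) = 42.5 / (3.84 + 57.6) = 0.6917 A
P_load = I² R = (0.6917)² × 57.6 = 27.56 W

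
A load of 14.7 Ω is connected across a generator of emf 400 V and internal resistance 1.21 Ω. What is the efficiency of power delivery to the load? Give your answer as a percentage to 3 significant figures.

92.4 %

Both r and R carry the same current, so the power split is just the resistance split: η = R/(R+r).
η = R / (R + r) = 14.7 / (14.7 + 1.21) = 0.9239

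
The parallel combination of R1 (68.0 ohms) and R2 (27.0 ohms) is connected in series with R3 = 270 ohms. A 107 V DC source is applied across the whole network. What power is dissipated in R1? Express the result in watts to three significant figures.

First find R_p for the parallel pair, then treat R_p + R3 as a series loop.
R_p = (68.0×27.0)/(68.0+27.0) = 19.33 Ω
R_total = R_p + 270 = 19.33 + 270 = 289.3 Ω
I = V / R_total = 107 / 289.3 = 0.3698 A
Voltage across the parallel pair: V_p = I × R_p = 0.3698 × 19.33 = 7.147 V
R1 sits across V_p; its power is V_p²/R.
P_R1 = (7.147)² / 68.0 = 0.7512 W

0.751 W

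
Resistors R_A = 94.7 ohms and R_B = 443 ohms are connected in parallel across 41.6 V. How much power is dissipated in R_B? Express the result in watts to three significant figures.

3.91 W

Parallel branches share the same voltage; P = V²/R gives the branch power in one step.
P_R_B = V² / R_B = (41.6)² / 443 Ω = 3.906 W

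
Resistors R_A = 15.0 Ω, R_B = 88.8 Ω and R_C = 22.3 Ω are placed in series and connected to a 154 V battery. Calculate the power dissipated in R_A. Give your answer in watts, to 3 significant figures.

Since the resistors are in series they all carry the loop current I = V/R_total; the power in any one is I²R.
R_total = 15.0 + 88.8 + 22.3 = 126.1 Ω
I = V / R_total = 154 / 126.1 = 1.221 A
P_R_A = I² × R_A = (1.221)² × 15.0 = 22.37 W

22.4 W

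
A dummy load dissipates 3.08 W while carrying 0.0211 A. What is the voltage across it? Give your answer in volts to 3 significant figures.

Inverting the appropriate power form: V = P / I.
V = 3.08 / 0.02110 = 146.0 V

146 V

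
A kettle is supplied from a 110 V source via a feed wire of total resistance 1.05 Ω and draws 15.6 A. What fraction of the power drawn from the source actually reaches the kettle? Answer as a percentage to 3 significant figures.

85.1 %

The feed wire carries the full 15.6 A.
P_line = I² R_line = (15.60)² × 1.05 = 255.5 W
P_source = V I = 110 × 15.60 = 1716 W; P_load = 1460 W
η = P_load / P_source = 1460 / 1716 = 0.8511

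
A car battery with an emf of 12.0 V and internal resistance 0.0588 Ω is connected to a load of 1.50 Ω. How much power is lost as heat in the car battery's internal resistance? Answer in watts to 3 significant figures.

The source's internal resistance is just another series element carrying I; its dissipation is I²r.
I = ε / (r + R) = 12.0 / (0.0588 + 1.50) = 7.698 A
P_int = I² r = (7.698)² × 0.0588 = 3.485 W

3.48 W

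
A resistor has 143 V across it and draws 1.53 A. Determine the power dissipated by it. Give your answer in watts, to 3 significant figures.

V and I are known directly — P = V I, no intermediate step needed.
P = 143 V × 1.530 A = 218.8 W

219 W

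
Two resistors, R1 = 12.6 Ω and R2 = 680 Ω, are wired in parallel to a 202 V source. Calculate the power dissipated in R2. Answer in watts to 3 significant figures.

Each parallel branch sees the full supply voltage, so P = V²/R applies directly to the target branch.
P_R2 = V² / R2 = (202)² / 680 Ω = 60.01 W

60.0 W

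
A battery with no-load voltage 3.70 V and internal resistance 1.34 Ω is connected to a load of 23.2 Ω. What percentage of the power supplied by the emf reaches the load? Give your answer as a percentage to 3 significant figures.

94.5 %

η = P_load/(P_load+P_int) = I²R/(I²R+I²r) = R/(R+r) — the I² cancels for series elements.
η = R / (R + r) = 23.2 / (23.2 + 1.34) = 0.9454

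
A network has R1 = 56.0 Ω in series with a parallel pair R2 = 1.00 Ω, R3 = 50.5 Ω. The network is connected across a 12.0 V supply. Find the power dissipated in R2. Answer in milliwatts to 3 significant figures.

First combine the parallel branches into one equivalent R_p, then R1 + R_p is a series pair.
R_p = (1.00×50.5)/(1.00+50.5) = 0.9806 Ω
R_total = 56.0 + 0.9806 = 56.98 Ω
I = V / R_total = 12.0 / 56.98 = 0.2106 A
Voltage across the parallel pair: V_p = I × R_p = 0.2106 × 0.9806 = 0.2065 V
R2 sees V_p directly, so P = V_p² / R2.
P_R2 = (0.2065)² / 1.00 = 0.04265 W

42.6 mW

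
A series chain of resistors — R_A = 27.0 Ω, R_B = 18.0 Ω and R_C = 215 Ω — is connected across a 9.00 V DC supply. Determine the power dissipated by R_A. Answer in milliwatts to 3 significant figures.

32.4 mW

Every series element carries the same I. Get I from the total resistance, then P = I² × R_A.
R_total = 27.0 + 18.0 + 215 = 260.0 Ω
I = V / R_total = 9.00 / 260.0 = 0.03462 A
P_R_A = I² × R_A = (0.03462)² × 27.0 = 0.03235 W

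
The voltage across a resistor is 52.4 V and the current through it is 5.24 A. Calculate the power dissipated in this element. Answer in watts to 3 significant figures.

275 W

V and I are known directly — P = V I, no intermediate step needed.
P = 52.4 V × 5.240 A = 274.6 W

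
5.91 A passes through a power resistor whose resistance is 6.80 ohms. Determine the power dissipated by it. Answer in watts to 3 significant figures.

238 W

With I and R stated, P = I²R applies in one step.
P = (5.910 A)² × 6.80 Ω = 237.5 W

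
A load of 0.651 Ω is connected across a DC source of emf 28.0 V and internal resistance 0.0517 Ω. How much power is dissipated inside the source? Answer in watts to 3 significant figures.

82.1 W

r is in series with the load, so it carries the full circuit current — the loss in it is I²r.
I = ε / (r + R) = 28.0 / (0.0517 + 0.651) = 39.85 A
P_int = I² r = (39.85)² × 0.0517 = 82.09 W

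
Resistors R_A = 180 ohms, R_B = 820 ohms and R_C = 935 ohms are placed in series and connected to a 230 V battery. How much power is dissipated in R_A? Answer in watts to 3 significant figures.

2.54 W

The current is common to all series resistors; compute it, then apply P = I²R for the target.
R_total = 180 + 820 + 935 = 1935 Ω
I = V / R_total = 230 / 1935 = 0.1189 A
P_R_A = I² × R_A = (0.1189)² × 180 = 2.543 W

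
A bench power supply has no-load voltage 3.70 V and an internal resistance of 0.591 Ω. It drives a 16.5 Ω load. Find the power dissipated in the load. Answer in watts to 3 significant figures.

The internal resistance and the load are in series, so the same I flows through both; get I from ε/(r+R), then I²R for the load.
I = ε / (r + R) = 3.70 / (0.591 + 16.5) = 0.2165 A
P_load = I² R = (0.2165)² × 16.5 = 0.7733 W

0.773 W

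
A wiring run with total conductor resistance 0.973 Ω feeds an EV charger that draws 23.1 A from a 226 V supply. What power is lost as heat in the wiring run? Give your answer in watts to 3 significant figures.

519 W

Line loss is just I²R for the cable — we know both I and R_line directly.
The wiring run carries the full 23.1 A.
P_line = I² R_line = (23.10)² × 0.973 = 519.2 W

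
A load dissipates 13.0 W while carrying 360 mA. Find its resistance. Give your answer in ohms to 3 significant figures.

100 Ω

The two known quantities fix the third via R = P / I².
R = 13.0 / (0.3600)² = 100.3 Ω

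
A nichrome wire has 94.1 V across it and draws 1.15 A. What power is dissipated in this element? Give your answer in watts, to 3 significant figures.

Both the voltage across and the current through the element are known, so P = V I applies directly.
P = 94.1 V × 1.150 A = 108.2 W

108 W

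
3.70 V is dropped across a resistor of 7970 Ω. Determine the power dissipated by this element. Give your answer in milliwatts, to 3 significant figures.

With V across and R both known, P = V²/R gives the dissipation directly.
P = (3.70 V)² / 7970 Ω = 0.001718 W

1.72 mW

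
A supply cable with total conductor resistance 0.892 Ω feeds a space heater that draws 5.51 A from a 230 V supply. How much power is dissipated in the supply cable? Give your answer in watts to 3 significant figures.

27.1 W

The supply cable and load are in series, so the same current flows in both; the loss is I²R_line.
The supply cable carries the full 5.51 A.
P_line = I² R_line = (5.510)² × 0.892 = 27.08 W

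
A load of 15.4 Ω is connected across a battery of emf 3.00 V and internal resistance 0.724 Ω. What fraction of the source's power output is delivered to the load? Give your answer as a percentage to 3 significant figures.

Both r and R carry the same current, so the power split is just the resistance split: η = R/(R+r).
η = R / (R + r) = 15.4 / (15.4 + 0.724) = 0.9551

95.5 %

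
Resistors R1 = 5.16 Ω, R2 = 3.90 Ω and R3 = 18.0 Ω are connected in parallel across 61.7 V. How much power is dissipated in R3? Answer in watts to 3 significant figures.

Parallel branches share the same voltage; P = V²/R gives the branch power in one step.
P_R3 = V² / R3 = (61.7)² / 18.0 Ω = 211.5 W

211 W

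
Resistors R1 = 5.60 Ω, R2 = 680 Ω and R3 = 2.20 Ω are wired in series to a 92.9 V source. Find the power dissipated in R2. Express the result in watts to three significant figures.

12.4 W

Every series element carries the same I. Get I from the total resistance, then P = I² × R2.
R_total = 5.60 + 680 + 2.20 = 687.8 Ω
I = V / R_total = 92.9 / 687.8 = 0.1351 A
P_R2 = I² × R2 = (0.1351)² × 680 = 12.41 W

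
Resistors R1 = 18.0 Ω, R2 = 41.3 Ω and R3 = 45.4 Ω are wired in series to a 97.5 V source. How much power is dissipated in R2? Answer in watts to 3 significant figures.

In a series string the same current flows through every resistor — find that current, then P = I²R for the one we want.
R_total = 18.0 + 41.3 + 45.4 = 104.7 Ω
I = V / R_total = 97.5 / 104.7 = 0.9312 A
P_R2 = I² × R2 = (0.9312)² × 41.3 = 35.82 W

35.8 W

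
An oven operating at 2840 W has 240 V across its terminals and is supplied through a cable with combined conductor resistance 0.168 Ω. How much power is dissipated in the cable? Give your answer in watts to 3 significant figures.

23.5 W

The cable is a series resistance carrying the load current; its dissipation is I²R_line.
I = P / V = 2840 / 240 = 11.83 A through the cable.
P_line = I² R_line = (11.83)² × 0.168 = 23.52 W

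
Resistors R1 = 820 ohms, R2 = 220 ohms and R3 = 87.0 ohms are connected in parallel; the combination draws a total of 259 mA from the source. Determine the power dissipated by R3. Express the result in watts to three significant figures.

2.59 W

Parallel branches share V, not I — compute V via R_eq, then use V²/R for the target branch.
1/R_eq = 1/820 + 1/220 + 1/87.0 ⇒ R_eq = 57.94 Ω
V = I_total × R_eq = 0.2590 × 57.94 = 15.01 V
P_R3 = V² / R3 = (15.01)² / 87.0 = 2.588 W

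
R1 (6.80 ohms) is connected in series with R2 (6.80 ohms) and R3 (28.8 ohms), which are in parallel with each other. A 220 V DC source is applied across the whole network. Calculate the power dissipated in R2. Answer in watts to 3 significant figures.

1420 W

Reduce the parallel pair to R_p first; the network is then a simple series string.
R_p = (6.80×28.8)/(6.80+28.8) = 5.501 Ω
R_total = 6.80 + 5.501 = 12.30 Ω
I = V / R_total = 220 / 12.30 = 17.88 A
Voltage across the parallel pair: V_p = I × R_p = 17.88 × 5.501 = 98.39 V
R2 sees V_p directly, so P = V_p² / R2.
P_R2 = (98.39)² / 6.80 = 1423 W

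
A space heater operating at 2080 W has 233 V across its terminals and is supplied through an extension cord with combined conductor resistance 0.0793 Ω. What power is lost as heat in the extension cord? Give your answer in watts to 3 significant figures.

6.32 W

The extension cord is a series resistance carrying the load current; its dissipation is I²R_line.
I = P / V = 2080 / 233 = 8.927 A through the extension cord.
P_line = I² R_line = (8.927)² × 0.0793 = 6.320 W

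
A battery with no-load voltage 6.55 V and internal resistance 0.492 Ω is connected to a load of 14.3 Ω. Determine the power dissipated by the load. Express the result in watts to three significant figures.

The internal resistance and the load are in series, so the same I flows through both; get I from ε/(r+R), then I²R for the load.
I = ε / (r + R) = 6.55 / (0.492 + 14.3) = 0.4428 A
P_load = I² R = (0.4428)² × 14.3 = 2.804 W

2.80 W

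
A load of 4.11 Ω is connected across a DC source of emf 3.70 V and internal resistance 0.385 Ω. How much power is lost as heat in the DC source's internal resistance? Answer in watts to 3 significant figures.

r is in series with the load, so it carries the full circuit current — the loss in it is I²r.
I = ε / (r + R) = 3.70 / (0.385 + 4.11) = 0.8231 A
P_int = I² r = (0.8231)² × 0.385 = 0.2609 W

0.261 W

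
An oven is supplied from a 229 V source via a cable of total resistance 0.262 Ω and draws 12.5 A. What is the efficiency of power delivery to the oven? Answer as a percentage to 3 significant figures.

98.6 %

The cable carries the full 12.5 A.
P_line = I² R_line = (12.50)² × 0.262 = 40.94 W
P_source = V I = 229 × 12.50 = 2862 W; P_load = 2822 W
η = P_load / P_source = 2822 / 2862 = 0.9857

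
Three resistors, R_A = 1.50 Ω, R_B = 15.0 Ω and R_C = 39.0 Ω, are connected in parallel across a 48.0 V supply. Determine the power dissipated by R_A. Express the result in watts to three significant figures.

R_A sits directly across the source, so P = V²/R with V = 48.0 V.
P_R_A = V² / R_A = (48.0)² / 1.50 Ω = 1536 W

1540 W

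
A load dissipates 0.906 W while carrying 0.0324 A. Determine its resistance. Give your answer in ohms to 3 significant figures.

From P = V I = I²R = V²/R, with the two given quantities we get R = P / I².
R = 0.906 / (0.03240)² = 863.1 Ω

863 Ω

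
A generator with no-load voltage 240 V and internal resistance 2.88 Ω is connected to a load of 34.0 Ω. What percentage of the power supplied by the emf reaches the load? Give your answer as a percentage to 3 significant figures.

92.2 %

Efficiency is P_load / P_total. With a series r and R sharing the same I, P = I²R for each, so η = R/(R+r).
η = R / (R + r) = 34.0 / (34.0 + 2.88) = 0.9219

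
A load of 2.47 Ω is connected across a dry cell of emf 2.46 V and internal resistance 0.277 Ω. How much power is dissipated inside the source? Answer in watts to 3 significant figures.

The source's internal resistance is just another series element carrying I; its dissipation is I²r.
I = ε / (r + R) = 2.46 / (0.277 + 2.47) = 0.8955 A
P_int = I² r = (0.8955)² × 0.277 = 0.2221 W

0.222 W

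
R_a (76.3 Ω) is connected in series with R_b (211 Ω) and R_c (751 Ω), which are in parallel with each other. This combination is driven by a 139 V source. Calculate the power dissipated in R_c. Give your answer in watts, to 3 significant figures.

12.0 W

Reduce the parallel pair to R_p first; the network is then a simple series string.
R_p = (211×751)/(211+751) = 164.7 Ω
R_total = 76.3 + 164.7 = 241.0 Ω
I = V / R_total = 139 / 241.0 = 0.5767 A
Voltage across the parallel pair: V_p = I × R_p = 0.5767 × 164.7 = 95.00 V
R_c is across V_p, so use P = V²/R for that branch.
P_R_c = (95.00)² / 751 = 12.02 W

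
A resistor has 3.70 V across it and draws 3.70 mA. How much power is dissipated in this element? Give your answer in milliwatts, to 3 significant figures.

With V and I both given, power follows immediately from P = V I.
P = 3.70 V × 0.003700 A = 0.01369 W

13.7 mW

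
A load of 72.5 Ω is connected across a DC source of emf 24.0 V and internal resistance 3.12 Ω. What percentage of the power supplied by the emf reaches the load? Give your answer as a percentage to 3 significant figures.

95.9 %

Efficiency is P_load / P_total. With a series r and R sharing the same I, P = I²R for each, so η = R/(R+r).
η = R / (R + r) = 72.5 / (72.5 + 3.12) = 0.9587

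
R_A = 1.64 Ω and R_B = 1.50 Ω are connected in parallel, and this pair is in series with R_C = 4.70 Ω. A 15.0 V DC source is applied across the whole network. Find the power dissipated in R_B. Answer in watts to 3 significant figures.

3.06 W

Collapse the R_A‖R_B pair into one equivalent R_p; then R_p and R_C form a series string.
R_p = (1.64×1.50)/(1.64+1.50) = 0.7834 Ω
R_total = R_p + 4.70 = 0.7834 + 4.70 = 5.483 Ω
I = V / R_total = 15.0 / 5.483 = 2.736 A
Voltage across the parallel pair: V_p = I × R_p = 2.736 × 0.7834 = 2.143 V
R_B sits across V_p; its power is V_p²/R.
P_R_B = (2.143)² / 1.50 = 3.062 W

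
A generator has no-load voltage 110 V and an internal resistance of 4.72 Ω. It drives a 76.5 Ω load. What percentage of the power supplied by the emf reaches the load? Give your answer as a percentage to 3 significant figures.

Both r and R carry the same current, so the power split is just the resistance split: η = R/(R+r).
η = R / (R + r) = 76.5 / (76.5 + 4.72) = 0.9419

94.2 %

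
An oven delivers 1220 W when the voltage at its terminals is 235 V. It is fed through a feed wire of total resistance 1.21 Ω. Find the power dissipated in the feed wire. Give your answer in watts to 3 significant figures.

32.6 W

Line loss is just I²R for the cable — we know both I and R_line directly.
I = P / V = 1220 / 235 = 5.191 A through the feed wire.
P_line = I² R_line = (5.191)² × 1.21 = 32.61 W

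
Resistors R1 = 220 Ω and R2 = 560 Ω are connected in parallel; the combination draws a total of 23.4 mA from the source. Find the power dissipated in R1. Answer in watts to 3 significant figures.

0.0621 W

We need the common branch voltage; get it from I_total × R_eq, then P = V²/R for the branch.
1/R_eq = 1/220 + 1/560 ⇒ R_eq = 157.9 Ω
V = I_total × R_eq = 0.02340 × 157.9 = 3.696 V
P_R1 = V² / R1 = (3.696)² / 220 = 0.06209 W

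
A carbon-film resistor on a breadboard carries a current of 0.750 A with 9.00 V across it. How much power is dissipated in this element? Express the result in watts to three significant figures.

6.75 W

V and I are known directly — P = V I, no intermediate step needed.
P = 9.00 V × 0.7500 A = 6.750 W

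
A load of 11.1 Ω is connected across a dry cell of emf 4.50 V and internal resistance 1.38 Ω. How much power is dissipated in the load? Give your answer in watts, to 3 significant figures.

With r and R in series, I = ε/(r+R); the load dissipates I²R.
I = ε / (r + R) = 4.50 / (1.38 + 11.1) = 0.3606 A
P_load = I² R = (0.3606)² × 11.1 = 1.443 W

1.44 W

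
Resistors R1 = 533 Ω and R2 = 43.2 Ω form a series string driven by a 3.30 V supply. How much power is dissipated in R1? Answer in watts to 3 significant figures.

Since the resistors are in series they all carry the loop current I = V/R_total; the power in any one is I²R.
R_total = 533 + 43.2 = 576.2 Ω
I = V / R_total = 3.30 / 576.2 = 0.005727 A
P_R1 = I² × R1 = (0.005727)² × 533 = 0.01748 W

0.0175 W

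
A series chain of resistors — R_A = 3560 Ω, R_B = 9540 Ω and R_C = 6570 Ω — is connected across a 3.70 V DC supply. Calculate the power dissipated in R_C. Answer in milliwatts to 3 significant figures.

0.232 mW

The current is common to all series resistors; compute it, then apply P = I²R for the target.
R_total = 3560 + 9540 + 6570 = 19670 Ω
I = V / R_total = 3.70 / 19670 = 0.0001881 A
P_R_C = I² × R_C = (0.0001881)² × 6570 = 0.0002325 W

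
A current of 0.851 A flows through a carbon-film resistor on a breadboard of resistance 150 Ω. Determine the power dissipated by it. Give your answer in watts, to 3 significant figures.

With I and R stated, P = I²R applies in one step.
P = (0.8510 A)² × 150 Ω = 108.6 W

109 W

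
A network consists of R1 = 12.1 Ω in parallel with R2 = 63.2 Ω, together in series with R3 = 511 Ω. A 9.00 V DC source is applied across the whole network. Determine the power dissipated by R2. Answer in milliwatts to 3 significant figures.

First find R_p for the parallel pair, then treat R_p + R3 as a series loop.
R_p = (12.1×63.2)/(12.1+63.2) = 10.16 Ω
R_total = R_p + 511 = 10.16 + 511 = 521.2 Ω
I = V / R_total = 9.00 / 521.2 = 0.01727 A
Voltage across the parallel pair: V_p = I × R_p = 0.01727 × 10.16 = 0.1754 V
R2 sits across V_p; its power is V_p²/R.
P_R2 = (0.1754)² / 63.2 = 0.0004867 W

0.487 mW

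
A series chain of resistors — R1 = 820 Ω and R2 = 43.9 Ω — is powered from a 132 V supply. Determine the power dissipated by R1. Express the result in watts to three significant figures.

The current is common to all series resistors; compute it, then apply P = I²R for the target.
R_total = 820 + 43.9 = 863.9 Ω
I = V / R_total = 132 / 863.9 = 0.1528 A
P_R1 = I² × R1 = (0.1528)² × 820 = 19.14 W

19.1 W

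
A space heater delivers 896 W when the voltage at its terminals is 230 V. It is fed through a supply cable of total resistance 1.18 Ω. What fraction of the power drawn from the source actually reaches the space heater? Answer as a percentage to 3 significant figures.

I = P / V = 896 / 230 = 3.896 A through the supply cable.
P_line = I² R_line = (3.896)² × 1.18 = 17.91 W
P_source = P_load + P_line = 896.0 + 17.91 = 913.9 W
η = P_load / P_source = 896.0 / 913.9 = 0.9804

98.0 %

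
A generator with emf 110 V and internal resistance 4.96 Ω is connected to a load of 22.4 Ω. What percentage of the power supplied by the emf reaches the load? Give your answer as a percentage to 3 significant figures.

η = P_load/(P_load+P_int) = I²R/(I²R+I²r) = R/(R+r) — the I² cancels for series elements.
η = R / (R + r) = 22.4 / (22.4 + 4.96) = 0.8187

81.9 %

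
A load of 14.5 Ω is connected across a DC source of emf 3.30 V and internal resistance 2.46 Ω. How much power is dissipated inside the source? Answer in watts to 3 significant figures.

The internal resistance carries the same current as the load; P_int = I²r.
I = ε / (r + R) = 3.30 / (2.46 + 14.5) = 0.1946 A
P_int = I² r = (0.1946)² × 2.46 = 0.09313 W

0.0931 W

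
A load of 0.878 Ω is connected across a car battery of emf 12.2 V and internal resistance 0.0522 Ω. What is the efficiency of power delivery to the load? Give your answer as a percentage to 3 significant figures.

94.4 %

The source delivers εI, of which I²R reaches the load and I²r is lost; since I is common, η = R/(R+r).
η = R / (R + r) = 0.878 / (0.878 + 0.0522) = 0.9439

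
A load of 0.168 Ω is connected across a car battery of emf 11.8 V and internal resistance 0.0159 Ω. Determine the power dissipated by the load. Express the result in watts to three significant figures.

Load and internal resistance form a series loop — compute the loop current, then the load power via I²R.
I = ε / (r + R) = 11.8 / (0.0159 + 0.168) = 64.17 A
P_load = I² R = (64.17)² × 0.168 = 691.7 W

692 W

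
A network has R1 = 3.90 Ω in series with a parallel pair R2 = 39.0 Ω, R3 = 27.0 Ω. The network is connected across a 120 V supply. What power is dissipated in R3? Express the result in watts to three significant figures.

344 W

First combine the parallel branches into one equivalent R_p, then R1 + R_p is a series pair.
R_p = (39.0×27.0)/(39.0+27.0) = 15.95 Ω
R_total = 3.90 + 15.95 = 19.85 Ω
I = V / R_total = 120 / 19.85 = 6.044 A
Voltage across the parallel pair: V_p = I × R_p = 6.044 × 15.95 = 96.43 V
With V_p across R3, its power is V_p²/R3.
P_R3 = (96.43)² / 27.0 = 344.4 W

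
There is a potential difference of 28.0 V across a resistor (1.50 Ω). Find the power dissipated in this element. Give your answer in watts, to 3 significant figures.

V and R are stated; P = V²/R avoids computing the current.
P = (28.0 V)² / 1.50 Ω = 522.7 W

523 W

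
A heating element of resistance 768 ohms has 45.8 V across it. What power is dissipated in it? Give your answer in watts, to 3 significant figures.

2.73 W

Voltage and resistance are given, so P = V²/R is the one-step route.
P = (45.8 V)² / 768 Ω = 2.731 W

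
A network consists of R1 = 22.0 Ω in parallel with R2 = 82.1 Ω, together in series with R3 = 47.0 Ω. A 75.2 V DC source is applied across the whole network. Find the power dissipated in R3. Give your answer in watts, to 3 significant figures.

64.2 W

Reduce the parallel combination to a single R_p; the circuit then becomes R_p in series with the remaining resistor.
R_p = (22.0×82.1)/(22.0+82.1) = 17.35 Ω
R_total = R_p + 47.0 = 17.35 + 47.0 = 64.35 Ω
I = V / R_total = 75.2 / 64.35 = 1.169 A
R3 is the series element, so its power is I²R.
P_R3 = (1.169)² × 47.0 = 64.18 W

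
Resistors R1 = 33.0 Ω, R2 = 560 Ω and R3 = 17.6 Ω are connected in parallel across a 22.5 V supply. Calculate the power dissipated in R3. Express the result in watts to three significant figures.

R3 sits directly across the source, so P = V²/R with V = 22.5 V.
P_R3 = V² / R3 = (22.5)² / 17.6 Ω = 28.76 W

28.8 W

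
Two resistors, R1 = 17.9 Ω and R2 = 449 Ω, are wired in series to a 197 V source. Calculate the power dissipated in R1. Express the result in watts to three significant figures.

3.19 W

Every series element carries the same I. Get I from the total resistance, then P = I² × R1.
R_total = 17.9 + 449 = 466.9 Ω
I = V / R_total = 197 / 466.9 = 0.4219 A
P_R1 = I² × R1 = (0.4219)² × 17.9 = 3.187 W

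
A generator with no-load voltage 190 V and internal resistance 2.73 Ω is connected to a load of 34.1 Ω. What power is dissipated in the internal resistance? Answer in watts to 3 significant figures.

72.7 W

Internal loss is I²r, with I set by the total series resistance r+R.
I = ε / (r + R) = 190 / (2.73 + 34.1) = 5.159 A
P_int = I² r = (5.159)² × 2.73 = 72.66 W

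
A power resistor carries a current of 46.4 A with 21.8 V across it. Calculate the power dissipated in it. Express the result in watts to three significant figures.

Both the voltage across and the current through the element are known, so P = V I applies directly.
P = 21.8 V × 46.40 A = 1012 W

1010 W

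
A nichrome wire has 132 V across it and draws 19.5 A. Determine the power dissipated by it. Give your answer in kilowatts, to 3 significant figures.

2.57 kW

With V and I both given, power follows immediately from P = V I.
P = 132 V × 19.50 A = 2574 W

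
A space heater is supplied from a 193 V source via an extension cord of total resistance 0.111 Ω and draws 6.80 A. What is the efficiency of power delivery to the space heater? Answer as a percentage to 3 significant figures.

The extension cord carries the full 6.80 A.
P_line = I² R_line = (6.800)² × 0.111 = 5.133 W
P_source = V I = 193 × 6.800 = 1312 W; P_load = 1307 W
η = P_load / P_source = 1307 / 1312 = 0.9961

99.6 %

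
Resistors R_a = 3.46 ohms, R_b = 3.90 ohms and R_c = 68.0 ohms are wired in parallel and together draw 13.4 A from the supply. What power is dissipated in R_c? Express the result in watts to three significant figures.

We need the common branch voltage; get it from I_total × R_eq, then P = V²/R for the branch.
1/R_eq = 1/3.46 + 1/3.90 + 1/68.0 ⇒ R_eq = 1.785 Ω
V = I_total × R_eq = 13.40 × 1.785 = 23.92 V
P_R_c = V² / R_c = (23.92)² / 68.0 = 8.416 W

8.42 W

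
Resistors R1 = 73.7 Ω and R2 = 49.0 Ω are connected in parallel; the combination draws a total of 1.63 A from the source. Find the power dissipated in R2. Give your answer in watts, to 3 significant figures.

Only the total current is stated, so first find the parallel equivalent to get the voltage across the combination.
1/R_eq = 1/73.7 + 1/49.0 ⇒ R_eq = 29.43 Ω
V = I_total × R_eq = 1.630 × 29.43 = 47.97 V
P_R2 = V² / R2 = (47.97)² / 49.0 = 46.97 W

47.0 W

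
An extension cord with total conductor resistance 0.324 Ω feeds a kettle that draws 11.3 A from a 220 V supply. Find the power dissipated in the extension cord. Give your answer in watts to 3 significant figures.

41.4 W

Line loss is just I²R for the cable — we know both I and R_line directly.
The extension cord carries the full 11.3 A.
P_line = I² R_line = (11.30)² × 0.324 = 41.37 W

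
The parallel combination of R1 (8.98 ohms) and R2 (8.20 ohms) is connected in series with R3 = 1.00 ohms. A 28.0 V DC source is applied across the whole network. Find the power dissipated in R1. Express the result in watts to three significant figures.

Reduce the parallel combination to a single R_p; the circuit then becomes R_p in series with the remaining resistor.
R_p = (8.98×8.20)/(8.98+8.20) = 4.286 Ω
R_total = R_p + 1.00 = 4.286 + 1.00 = 5.286 Ω
I = V / R_total = 28.0 / 5.286 = 5.297 A
Voltage across the parallel pair: V_p = I × R_p = 5.297 × 4.286 = 22.70 V
Use P = V²/R for R1 with V = V_p.
P_R1 = (22.70)² / 8.98 = 57.40 W

57.4 W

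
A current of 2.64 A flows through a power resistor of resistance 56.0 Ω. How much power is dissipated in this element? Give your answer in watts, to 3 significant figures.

390 W

With I and R stated, P = I²R applies in one step.
P = (2.640 A)² × 56.0 Ω = 390.3 W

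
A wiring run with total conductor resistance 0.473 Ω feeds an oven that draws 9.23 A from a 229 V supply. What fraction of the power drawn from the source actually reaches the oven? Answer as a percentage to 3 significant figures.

The wiring run carries the full 9.23 A.
P_line = I² R_line = (9.230)² × 0.473 = 40.30 W
P_source = V I = 229 × 9.230 = 2114 W; P_load = 2073 W
η = P_load / P_source = 2073 / 2114 = 0.9809

98.1 %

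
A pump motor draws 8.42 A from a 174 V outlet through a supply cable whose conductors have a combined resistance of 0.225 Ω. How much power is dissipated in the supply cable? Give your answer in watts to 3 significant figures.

16.0 W

The supply cable is a series resistance carrying the load current; its dissipation is I²R_line.
The supply cable carries the full 8.42 A.
P_line = I² R_line = (8.420)² × 0.225 = 15.95 W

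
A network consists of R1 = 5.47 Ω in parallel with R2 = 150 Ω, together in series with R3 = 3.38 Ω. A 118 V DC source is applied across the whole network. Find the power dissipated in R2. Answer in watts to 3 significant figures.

34.5 W

First find R_p for the parallel pair, then treat R_p + R3 as a series loop.
R_p = (5.47×150)/(5.47+150) = 5.278 Ω
R_total = R_p + 3.38 = 5.278 + 3.38 = 8.658 Ω
I = V / R_total = 118 / 8.658 = 13.63 A
Voltage across the parallel pair: V_p = I × R_p = 13.63 × 5.278 = 71.93 V
R2 sits across V_p; its power is V_p²/R.
P_R2 = (71.93)² / 150 = 34.49 W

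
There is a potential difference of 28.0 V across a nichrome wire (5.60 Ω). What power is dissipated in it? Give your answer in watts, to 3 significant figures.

140 W

V and R are stated; P = V²/R avoids computing the current.
P = (28.0 V)² / 5.60 Ω = 140.0 W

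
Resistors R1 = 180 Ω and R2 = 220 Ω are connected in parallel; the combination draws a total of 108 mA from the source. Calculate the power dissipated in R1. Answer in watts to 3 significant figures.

0.635 W

We need the common branch voltage; get it from I_total × R_eq, then P = V²/R for the branch.
1/R_eq = 1/180 + 1/220 ⇒ R_eq = 99.00 Ω
V = I_total × R_eq = 0.1080 × 99.00 = 10.69 V
P_R1 = V² / R1 = (10.69)² / 180 = 0.6351 W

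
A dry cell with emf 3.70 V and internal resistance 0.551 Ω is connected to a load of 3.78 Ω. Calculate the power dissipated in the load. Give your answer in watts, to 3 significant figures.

Load and internal resistance form a series loop — compute the loop current, then the load power via I²R.
I = ε / (r + R) = 3.70 / (0.551 + 3.78) = 0.8543 A
P_load = I² R = (0.8543)² × 3.78 = 2.759 W

2.76 W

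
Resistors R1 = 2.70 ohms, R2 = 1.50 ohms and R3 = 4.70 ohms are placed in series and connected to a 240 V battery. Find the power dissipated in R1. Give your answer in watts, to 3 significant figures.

The current is common to all series resistors; compute it, then apply P = I²R for the target.
R_total = 2.70 + 1.50 + 4.70 = 8.900 Ω
I = V / R_total = 240 / 8.900 = 26.97 A
P_R1 = I² × R1 = (26.97)² × 2.70 = 1963 W

1960 W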